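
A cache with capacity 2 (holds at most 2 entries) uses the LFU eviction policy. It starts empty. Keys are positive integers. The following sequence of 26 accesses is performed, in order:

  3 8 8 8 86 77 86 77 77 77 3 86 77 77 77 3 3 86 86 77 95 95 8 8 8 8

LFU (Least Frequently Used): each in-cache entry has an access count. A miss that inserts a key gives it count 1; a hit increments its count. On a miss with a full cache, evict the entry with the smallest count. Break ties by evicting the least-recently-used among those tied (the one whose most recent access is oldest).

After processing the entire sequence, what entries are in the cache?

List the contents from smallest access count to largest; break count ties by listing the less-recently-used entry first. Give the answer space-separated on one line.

Answer: 8 77

Derivation:
LFU simulation (capacity=2):
  1. access 3: MISS. Cache: [3(c=1)]
  2. access 8: MISS. Cache: [3(c=1) 8(c=1)]
  3. access 8: HIT, count now 2. Cache: [3(c=1) 8(c=2)]
  4. access 8: HIT, count now 3. Cache: [3(c=1) 8(c=3)]
  5. access 86: MISS, evict 3(c=1). Cache: [86(c=1) 8(c=3)]
  6. access 77: MISS, evict 86(c=1). Cache: [77(c=1) 8(c=3)]
  7. access 86: MISS, evict 77(c=1). Cache: [86(c=1) 8(c=3)]
  8. access 77: MISS, evict 86(c=1). Cache: [77(c=1) 8(c=3)]
  9. access 77: HIT, count now 2. Cache: [77(c=2) 8(c=3)]
  10. access 77: HIT, count now 3. Cache: [8(c=3) 77(c=3)]
  11. access 3: MISS, evict 8(c=3). Cache: [3(c=1) 77(c=3)]
  12. access 86: MISS, evict 3(c=1). Cache: [86(c=1) 77(c=3)]
  13. access 77: HIT, count now 4. Cache: [86(c=1) 77(c=4)]
  14. access 77: HIT, count now 5. Cache: [86(c=1) 77(c=5)]
  15. access 77: HIT, count now 6. Cache: [86(c=1) 77(c=6)]
  16. access 3: MISS, evict 86(c=1). Cache: [3(c=1) 77(c=6)]
  17. access 3: HIT, count now 2. Cache: [3(c=2) 77(c=6)]
  18. access 86: MISS, evict 3(c=2). Cache: [86(c=1) 77(c=6)]
  19. access 86: HIT, count now 2. Cache: [86(c=2) 77(c=6)]
  20. access 77: HIT, count now 7. Cache: [86(c=2) 77(c=7)]
  21. access 95: MISS, evict 86(c=2). Cache: [95(c=1) 77(c=7)]
  22. access 95: HIT, count now 2. Cache: [95(c=2) 77(c=7)]
  23. access 8: MISS, evict 95(c=2). Cache: [8(c=1) 77(c=7)]
  24. access 8: HIT, count now 2. Cache: [8(c=2) 77(c=7)]
  25. access 8: HIT, count now 3. Cache: [8(c=3) 77(c=7)]
  26. access 8: HIT, count now 4. Cache: [8(c=4) 77(c=7)]
Total: 14 hits, 12 misses, 10 evictions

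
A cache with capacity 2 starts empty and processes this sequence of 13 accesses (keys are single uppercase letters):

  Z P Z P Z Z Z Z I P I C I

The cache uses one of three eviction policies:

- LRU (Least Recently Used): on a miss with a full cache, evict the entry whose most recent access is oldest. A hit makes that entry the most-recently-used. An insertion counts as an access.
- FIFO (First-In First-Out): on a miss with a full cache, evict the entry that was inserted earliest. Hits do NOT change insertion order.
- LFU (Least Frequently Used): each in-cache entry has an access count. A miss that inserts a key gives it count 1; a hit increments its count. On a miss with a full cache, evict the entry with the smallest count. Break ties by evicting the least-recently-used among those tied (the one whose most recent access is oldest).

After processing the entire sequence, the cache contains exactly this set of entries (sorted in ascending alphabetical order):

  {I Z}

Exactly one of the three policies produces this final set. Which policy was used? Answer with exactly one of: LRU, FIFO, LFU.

Simulating under each policy and comparing final sets:
  LRU: final set = {C I} -> differs
  FIFO: final set = {C I} -> differs
  LFU: final set = {I Z} -> MATCHES target
Only LFU produces the target set.

Answer: LFU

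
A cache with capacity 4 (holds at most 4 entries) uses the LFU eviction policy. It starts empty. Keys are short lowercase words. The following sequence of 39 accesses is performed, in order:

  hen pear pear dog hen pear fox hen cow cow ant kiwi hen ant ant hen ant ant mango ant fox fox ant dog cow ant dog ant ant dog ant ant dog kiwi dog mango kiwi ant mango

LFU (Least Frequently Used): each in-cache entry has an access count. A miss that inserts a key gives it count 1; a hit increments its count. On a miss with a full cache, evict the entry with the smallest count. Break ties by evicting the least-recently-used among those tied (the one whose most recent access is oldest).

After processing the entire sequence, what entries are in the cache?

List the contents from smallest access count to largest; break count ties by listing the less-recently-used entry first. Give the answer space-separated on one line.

LFU simulation (capacity=4):
  1. access hen: MISS. Cache: [hen(c=1)]
  2. access pear: MISS. Cache: [hen(c=1) pear(c=1)]
  3. access pear: HIT, count now 2. Cache: [hen(c=1) pear(c=2)]
  4. access dog: MISS. Cache: [hen(c=1) dog(c=1) pear(c=2)]
  5. access hen: HIT, count now 2. Cache: [dog(c=1) pear(c=2) hen(c=2)]
  6. access pear: HIT, count now 3. Cache: [dog(c=1) hen(c=2) pear(c=3)]
  7. access fox: MISS. Cache: [dog(c=1) fox(c=1) hen(c=2) pear(c=3)]
  8. access hen: HIT, count now 3. Cache: [dog(c=1) fox(c=1) pear(c=3) hen(c=3)]
  9. access cow: MISS, evict dog(c=1). Cache: [fox(c=1) cow(c=1) pear(c=3) hen(c=3)]
  10. access cow: HIT, count now 2. Cache: [fox(c=1) cow(c=2) pear(c=3) hen(c=3)]
  11. access ant: MISS, evict fox(c=1). Cache: [ant(c=1) cow(c=2) pear(c=3) hen(c=3)]
  12. access kiwi: MISS, evict ant(c=1). Cache: [kiwi(c=1) cow(c=2) pear(c=3) hen(c=3)]
  13. access hen: HIT, count now 4. Cache: [kiwi(c=1) cow(c=2) pear(c=3) hen(c=4)]
  14. access ant: MISS, evict kiwi(c=1). Cache: [ant(c=1) cow(c=2) pear(c=3) hen(c=4)]
  15. access ant: HIT, count now 2. Cache: [cow(c=2) ant(c=2) pear(c=3) hen(c=4)]
  16. access hen: HIT, count now 5. Cache: [cow(c=2) ant(c=2) pear(c=3) hen(c=5)]
  17. access ant: HIT, count now 3. Cache: [cow(c=2) pear(c=3) ant(c=3) hen(c=5)]
  18. access ant: HIT, count now 4. Cache: [cow(c=2) pear(c=3) ant(c=4) hen(c=5)]
  19. access mango: MISS, evict cow(c=2). Cache: [mango(c=1) pear(c=3) ant(c=4) hen(c=5)]
  20. access ant: HIT, count now 5. Cache: [mango(c=1) pear(c=3) hen(c=5) ant(c=5)]
  21. access fox: MISS, evict mango(c=1). Cache: [fox(c=1) pear(c=3) hen(c=5) ant(c=5)]
  22. access fox: HIT, count now 2. Cache: [fox(c=2) pear(c=3) hen(c=5) ant(c=5)]
  23. access ant: HIT, count now 6. Cache: [fox(c=2) pear(c=3) hen(c=5) ant(c=6)]
  24. access dog: MISS, evict fox(c=2). Cache: [dog(c=1) pear(c=3) hen(c=5) ant(c=6)]
  25. access cow: MISS, evict dog(c=1). Cache: [cow(c=1) pear(c=3) hen(c=5) ant(c=6)]
  26. access ant: HIT, count now 7. Cache: [cow(c=1) pear(c=3) hen(c=5) ant(c=7)]
  27. access dog: MISS, evict cow(c=1). Cache: [dog(c=1) pear(c=3) hen(c=5) ant(c=7)]
  28. access ant: HIT, count now 8. Cache: [dog(c=1) pear(c=3) hen(c=5) ant(c=8)]
  29. access ant: HIT, count now 9. Cache: [dog(c=1) pear(c=3) hen(c=5) ant(c=9)]
  30. access dog: HIT, count now 2. Cache: [dog(c=2) pear(c=3) hen(c=5) ant(c=9)]
  31. access ant: HIT, count now 10. Cache: [dog(c=2) pear(c=3) hen(c=5) ant(c=10)]
  32. access ant: HIT, count now 11. Cache: [dog(c=2) pear(c=3) hen(c=5) ant(c=11)]
  33. access dog: HIT, count now 3. Cache: [pear(c=3) dog(c=3) hen(c=5) ant(c=11)]
  34. access kiwi: MISS, evict pear(c=3). Cache: [kiwi(c=1) dog(c=3) hen(c=5) ant(c=11)]
  35. access dog: HIT, count now 4. Cache: [kiwi(c=1) dog(c=4) hen(c=5) ant(c=11)]
  36. access mango: MISS, evict kiwi(c=1). Cache: [mango(c=1) dog(c=4) hen(c=5) ant(c=11)]
  37. access kiwi: MISS, evict mango(c=1). Cache: [kiwi(c=1) dog(c=4) hen(c=5) ant(c=11)]
  38. access ant: HIT, count now 12. Cache: [kiwi(c=1) dog(c=4) hen(c=5) ant(c=12)]
  39. access mango: MISS, evict kiwi(c=1). Cache: [mango(c=1) dog(c=4) hen(c=5) ant(c=12)]
Total: 22 hits, 17 misses, 13 evictions

Answer: mango dog hen ant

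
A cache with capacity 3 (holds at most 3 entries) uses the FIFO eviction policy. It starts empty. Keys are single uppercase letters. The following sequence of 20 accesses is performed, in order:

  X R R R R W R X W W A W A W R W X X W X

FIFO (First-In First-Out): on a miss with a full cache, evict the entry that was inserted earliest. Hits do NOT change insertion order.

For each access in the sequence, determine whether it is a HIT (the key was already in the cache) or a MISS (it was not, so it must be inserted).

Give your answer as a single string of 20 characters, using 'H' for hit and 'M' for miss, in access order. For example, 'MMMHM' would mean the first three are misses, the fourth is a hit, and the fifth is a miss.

FIFO simulation (capacity=3):
  1. access X: MISS. Cache (old->new): [X]
  2. access R: MISS. Cache (old->new): [X R]
  3. access R: HIT. Cache (old->new): [X R]
  4. access R: HIT. Cache (old->new): [X R]
  5. access R: HIT. Cache (old->new): [X R]
  6. access W: MISS. Cache (old->new): [X R W]
  7. access R: HIT. Cache (old->new): [X R W]
  8. access X: HIT. Cache (old->new): [X R W]
  9. access W: HIT. Cache (old->new): [X R W]
  10. access W: HIT. Cache (old->new): [X R W]
  11. access A: MISS, evict X. Cache (old->new): [R W A]
  12. access W: HIT. Cache (old->new): [R W A]
  13. access A: HIT. Cache (old->new): [R W A]
  14. access W: HIT. Cache (old->new): [R W A]
  15. access R: HIT. Cache (old->new): [R W A]
  16. access W: HIT. Cache (old->new): [R W A]
  17. access X: MISS, evict R. Cache (old->new): [W A X]
  18. access X: HIT. Cache (old->new): [W A X]
  19. access W: HIT. Cache (old->new): [W A X]
  20. access X: HIT. Cache (old->new): [W A X]
Total: 15 hits, 5 misses, 2 evictions

Answer: MMHHHMHHHHMHHHHHMHHH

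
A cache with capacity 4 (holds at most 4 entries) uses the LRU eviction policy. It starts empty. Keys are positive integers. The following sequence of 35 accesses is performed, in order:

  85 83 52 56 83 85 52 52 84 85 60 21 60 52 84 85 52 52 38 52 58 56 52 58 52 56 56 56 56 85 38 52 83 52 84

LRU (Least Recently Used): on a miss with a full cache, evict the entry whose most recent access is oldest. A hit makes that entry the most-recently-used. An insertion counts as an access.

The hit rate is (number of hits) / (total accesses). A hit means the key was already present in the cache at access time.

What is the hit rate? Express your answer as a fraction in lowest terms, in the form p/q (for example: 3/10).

LRU simulation (capacity=4):
  1. access 85: MISS. Cache (LRU->MRU): [85]
  2. access 83: MISS. Cache (LRU->MRU): [85 83]
  3. access 52: MISS. Cache (LRU->MRU): [85 83 52]
  4. access 56: MISS. Cache (LRU->MRU): [85 83 52 56]
  5. access 83: HIT. Cache (LRU->MRU): [85 52 56 83]
  6. access 85: HIT. Cache (LRU->MRU): [52 56 83 85]
  7. access 52: HIT. Cache (LRU->MRU): [56 83 85 52]
  8. access 52: HIT. Cache (LRU->MRU): [56 83 85 52]
  9. access 84: MISS, evict 56. Cache (LRU->MRU): [83 85 52 84]
  10. access 85: HIT. Cache (LRU->MRU): [83 52 84 85]
  11. access 60: MISS, evict 83. Cache (LRU->MRU): [52 84 85 60]
  12. access 21: MISS, evict 52. Cache (LRU->MRU): [84 85 60 21]
  13. access 60: HIT. Cache (LRU->MRU): [84 85 21 60]
  14. access 52: MISS, evict 84. Cache (LRU->MRU): [85 21 60 52]
  15. access 84: MISS, evict 85. Cache (LRU->MRU): [21 60 52 84]
  16. access 85: MISS, evict 21. Cache (LRU->MRU): [60 52 84 85]
  17. access 52: HIT. Cache (LRU->MRU): [60 84 85 52]
  18. access 52: HIT. Cache (LRU->MRU): [60 84 85 52]
  19. access 38: MISS, evict 60. Cache (LRU->MRU): [84 85 52 38]
  20. access 52: HIT. Cache (LRU->MRU): [84 85 38 52]
  21. access 58: MISS, evict 84. Cache (LRU->MRU): [85 38 52 58]
  22. access 56: MISS, evict 85. Cache (LRU->MRU): [38 52 58 56]
  23. access 52: HIT. Cache (LRU->MRU): [38 58 56 52]
  24. access 58: HIT. Cache (LRU->MRU): [38 56 52 58]
  25. access 52: HIT. Cache (LRU->MRU): [38 56 58 52]
  26. access 56: HIT. Cache (LRU->MRU): [38 58 52 56]
  27. access 56: HIT. Cache (LRU->MRU): [38 58 52 56]
  28. access 56: HIT. Cache (LRU->MRU): [38 58 52 56]
  29. access 56: HIT. Cache (LRU->MRU): [38 58 52 56]
  30. access 85: MISS, evict 38. Cache (LRU->MRU): [58 52 56 85]
  31. access 38: MISS, evict 58. Cache (LRU->MRU): [52 56 85 38]
  32. access 52: HIT. Cache (LRU->MRU): [56 85 38 52]
  33. access 83: MISS, evict 56. Cache (LRU->MRU): [85 38 52 83]
  34. access 52: HIT. Cache (LRU->MRU): [85 38 83 52]
  35. access 84: MISS, evict 85. Cache (LRU->MRU): [38 83 52 84]
Total: 18 hits, 17 misses, 13 evictions

Hit rate = 18/35

Answer: 18/35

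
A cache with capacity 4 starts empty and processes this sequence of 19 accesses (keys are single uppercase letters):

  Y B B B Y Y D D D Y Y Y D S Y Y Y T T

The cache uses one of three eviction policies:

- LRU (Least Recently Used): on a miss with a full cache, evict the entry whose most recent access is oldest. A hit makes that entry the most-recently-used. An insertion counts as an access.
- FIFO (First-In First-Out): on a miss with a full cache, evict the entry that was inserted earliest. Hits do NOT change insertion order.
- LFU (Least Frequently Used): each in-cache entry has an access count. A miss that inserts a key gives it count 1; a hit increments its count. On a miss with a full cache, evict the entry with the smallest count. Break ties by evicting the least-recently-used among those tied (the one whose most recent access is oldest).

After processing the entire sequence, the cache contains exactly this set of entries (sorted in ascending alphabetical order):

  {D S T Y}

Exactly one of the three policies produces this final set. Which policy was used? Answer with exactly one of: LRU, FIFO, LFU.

Simulating under each policy and comparing final sets:
  LRU: final set = {D S T Y} -> MATCHES target
  FIFO: final set = {B D S T} -> differs
  LFU: final set = {B D T Y} -> differs
Only LRU produces the target set.

Answer: LRU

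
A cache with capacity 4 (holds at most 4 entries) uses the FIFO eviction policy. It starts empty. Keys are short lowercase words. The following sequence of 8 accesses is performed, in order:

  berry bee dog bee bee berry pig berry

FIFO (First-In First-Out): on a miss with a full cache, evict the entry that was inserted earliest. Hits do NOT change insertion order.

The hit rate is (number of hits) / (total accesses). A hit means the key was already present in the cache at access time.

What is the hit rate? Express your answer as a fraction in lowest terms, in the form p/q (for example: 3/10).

FIFO simulation (capacity=4):
  1. access berry: MISS. Cache (old->new): [berry]
  2. access bee: MISS. Cache (old->new): [berry bee]
  3. access dog: MISS. Cache (old->new): [berry bee dog]
  4. access bee: HIT. Cache (old->new): [berry bee dog]
  5. access bee: HIT. Cache (old->new): [berry bee dog]
  6. access berry: HIT. Cache (old->new): [berry bee dog]
  7. access pig: MISS. Cache (old->new): [berry bee dog pig]
  8. access berry: HIT. Cache (old->new): [berry bee dog pig]
Total: 4 hits, 4 misses, 0 evictions

Hit rate = 4/8 = 1/2

Answer: 1/2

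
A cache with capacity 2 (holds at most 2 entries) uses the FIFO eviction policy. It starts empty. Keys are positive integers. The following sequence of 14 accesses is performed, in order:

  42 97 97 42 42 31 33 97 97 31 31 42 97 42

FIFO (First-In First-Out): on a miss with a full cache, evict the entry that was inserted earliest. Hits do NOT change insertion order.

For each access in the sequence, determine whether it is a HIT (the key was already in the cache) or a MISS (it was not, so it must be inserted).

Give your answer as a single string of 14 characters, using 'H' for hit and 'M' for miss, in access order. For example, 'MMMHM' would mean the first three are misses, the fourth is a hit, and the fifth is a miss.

FIFO simulation (capacity=2):
  1. access 42: MISS. Cache (old->new): [42]
  2. access 97: MISS. Cache (old->new): [42 97]
  3. access 97: HIT. Cache (old->new): [42 97]
  4. access 42: HIT. Cache (old->new): [42 97]
  5. access 42: HIT. Cache (old->new): [42 97]
  6. access 31: MISS, evict 42. Cache (old->new): [97 31]
  7. access 33: MISS, evict 97. Cache (old->new): [31 33]
  8. access 97: MISS, evict 31. Cache (old->new): [33 97]
  9. access 97: HIT. Cache (old->new): [33 97]
  10. access 31: MISS, evict 33. Cache (old->new): [97 31]
  11. access 31: HIT. Cache (old->new): [97 31]
  12. access 42: MISS, evict 97. Cache (old->new): [31 42]
  13. access 97: MISS, evict 31. Cache (old->new): [42 97]
  14. access 42: HIT. Cache (old->new): [42 97]
Total: 6 hits, 8 misses, 6 evictions

Answer: MMHHHMMMHMHMMH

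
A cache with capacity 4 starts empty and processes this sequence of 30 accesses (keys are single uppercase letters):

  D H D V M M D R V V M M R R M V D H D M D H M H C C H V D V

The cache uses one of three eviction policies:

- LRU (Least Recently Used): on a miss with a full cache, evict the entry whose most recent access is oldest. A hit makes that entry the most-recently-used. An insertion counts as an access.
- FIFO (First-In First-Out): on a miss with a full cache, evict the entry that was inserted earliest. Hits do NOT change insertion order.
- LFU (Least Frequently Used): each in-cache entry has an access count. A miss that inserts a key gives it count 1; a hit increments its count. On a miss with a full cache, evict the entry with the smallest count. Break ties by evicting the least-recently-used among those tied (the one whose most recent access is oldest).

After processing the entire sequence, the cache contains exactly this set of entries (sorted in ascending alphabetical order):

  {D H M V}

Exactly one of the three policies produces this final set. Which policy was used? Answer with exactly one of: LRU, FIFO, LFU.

Answer: LFU

Derivation:
Simulating under each policy and comparing final sets:
  LRU: final set = {C D H V} -> differs
  FIFO: final set = {C D H V} -> differs
  LFU: final set = {D H M V} -> MATCHES target
Only LFU produces the target set.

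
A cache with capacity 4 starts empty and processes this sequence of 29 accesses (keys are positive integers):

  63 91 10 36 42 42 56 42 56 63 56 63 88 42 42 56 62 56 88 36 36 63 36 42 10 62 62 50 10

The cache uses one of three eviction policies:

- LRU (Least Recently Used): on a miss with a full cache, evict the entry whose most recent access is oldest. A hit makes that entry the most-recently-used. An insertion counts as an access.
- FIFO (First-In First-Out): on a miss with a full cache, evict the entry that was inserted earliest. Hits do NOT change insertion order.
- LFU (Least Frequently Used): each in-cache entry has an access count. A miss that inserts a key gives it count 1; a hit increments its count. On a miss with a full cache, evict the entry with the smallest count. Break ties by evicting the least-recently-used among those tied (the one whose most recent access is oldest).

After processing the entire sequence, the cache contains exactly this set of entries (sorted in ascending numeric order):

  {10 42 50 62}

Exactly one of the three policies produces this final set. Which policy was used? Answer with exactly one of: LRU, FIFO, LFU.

Answer: LRU

Derivation:
Simulating under each policy and comparing final sets:
  LRU: final set = {10 42 50 62} -> MATCHES target
  FIFO: final set = {10 36 42 50} -> differs
  LFU: final set = {10 36 42 56} -> differs
Only LRU produces the target set.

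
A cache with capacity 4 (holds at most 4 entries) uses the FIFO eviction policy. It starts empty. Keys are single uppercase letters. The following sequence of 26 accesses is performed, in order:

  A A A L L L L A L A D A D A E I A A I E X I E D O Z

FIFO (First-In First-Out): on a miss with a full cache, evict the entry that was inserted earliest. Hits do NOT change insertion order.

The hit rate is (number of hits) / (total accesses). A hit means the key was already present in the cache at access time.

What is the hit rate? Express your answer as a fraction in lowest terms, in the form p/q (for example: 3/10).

Answer: 8/13

Derivation:
FIFO simulation (capacity=4):
  1. access A: MISS. Cache (old->new): [A]
  2. access A: HIT. Cache (old->new): [A]
  3. access A: HIT. Cache (old->new): [A]
  4. access L: MISS. Cache (old->new): [A L]
  5. access L: HIT. Cache (old->new): [A L]
  6. access L: HIT. Cache (old->new): [A L]
  7. access L: HIT. Cache (old->new): [A L]
  8. access A: HIT. Cache (old->new): [A L]
  9. access L: HIT. Cache (old->new): [A L]
  10. access A: HIT. Cache (old->new): [A L]
  11. access D: MISS. Cache (old->new): [A L D]
  12. access A: HIT. Cache (old->new): [A L D]
  13. access D: HIT. Cache (old->new): [A L D]
  14. access A: HIT. Cache (old->new): [A L D]
  15. access E: MISS. Cache (old->new): [A L D E]
  16. access I: MISS, evict A. Cache (old->new): [L D E I]
  17. access A: MISS, evict L. Cache (old->new): [D E I A]
  18. access A: HIT. Cache (old->new): [D E I A]
  19. access I: HIT. Cache (old->new): [D E I A]
  20. access E: HIT. Cache (old->new): [D E I A]
  21. access X: MISS, evict D. Cache (old->new): [E I A X]
  22. access I: HIT. Cache (old->new): [E I A X]
  23. access E: HIT. Cache (old->new): [E I A X]
  24. access D: MISS, evict E. Cache (old->new): [I A X D]
  25. access O: MISS, evict I. Cache (old->new): [A X D O]
  26. access Z: MISS, evict A. Cache (old->new): [X D O Z]
Total: 16 hits, 10 misses, 6 evictions

Hit rate = 16/26 = 8/13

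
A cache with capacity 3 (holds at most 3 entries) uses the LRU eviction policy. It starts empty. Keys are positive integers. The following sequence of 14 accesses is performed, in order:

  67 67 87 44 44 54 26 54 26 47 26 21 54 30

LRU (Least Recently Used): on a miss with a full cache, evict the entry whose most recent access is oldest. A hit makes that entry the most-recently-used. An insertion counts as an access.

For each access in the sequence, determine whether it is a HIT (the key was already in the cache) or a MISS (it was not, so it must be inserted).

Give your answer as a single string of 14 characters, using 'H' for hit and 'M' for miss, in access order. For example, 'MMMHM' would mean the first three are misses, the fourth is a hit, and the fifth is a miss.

LRU simulation (capacity=3):
  1. access 67: MISS. Cache (LRU->MRU): [67]
  2. access 67: HIT. Cache (LRU->MRU): [67]
  3. access 87: MISS. Cache (LRU->MRU): [67 87]
  4. access 44: MISS. Cache (LRU->MRU): [67 87 44]
  5. access 44: HIT. Cache (LRU->MRU): [67 87 44]
  6. access 54: MISS, evict 67. Cache (LRU->MRU): [87 44 54]
  7. access 26: MISS, evict 87. Cache (LRU->MRU): [44 54 26]
  8. access 54: HIT. Cache (LRU->MRU): [44 26 54]
  9. access 26: HIT. Cache (LRU->MRU): [44 54 26]
  10. access 47: MISS, evict 44. Cache (LRU->MRU): [54 26 47]
  11. access 26: HIT. Cache (LRU->MRU): [54 47 26]
  12. access 21: MISS, evict 54. Cache (LRU->MRU): [47 26 21]
  13. access 54: MISS, evict 47. Cache (LRU->MRU): [26 21 54]
  14. access 30: MISS, evict 26. Cache (LRU->MRU): [21 54 30]
Total: 5 hits, 9 misses, 6 evictions

Answer: MHMMHMMHHMHMMM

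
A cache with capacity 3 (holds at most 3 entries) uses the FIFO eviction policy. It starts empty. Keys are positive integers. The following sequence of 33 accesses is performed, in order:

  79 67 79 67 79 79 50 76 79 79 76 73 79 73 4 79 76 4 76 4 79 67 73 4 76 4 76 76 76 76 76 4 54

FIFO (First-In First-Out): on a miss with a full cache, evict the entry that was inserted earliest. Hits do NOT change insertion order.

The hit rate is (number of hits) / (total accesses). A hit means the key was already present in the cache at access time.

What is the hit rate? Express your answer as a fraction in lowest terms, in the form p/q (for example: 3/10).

FIFO simulation (capacity=3):
  1. access 79: MISS. Cache (old->new): [79]
  2. access 67: MISS. Cache (old->new): [79 67]
  3. access 79: HIT. Cache (old->new): [79 67]
  4. access 67: HIT. Cache (old->new): [79 67]
  5. access 79: HIT. Cache (old->new): [79 67]
  6. access 79: HIT. Cache (old->new): [79 67]
  7. access 50: MISS. Cache (old->new): [79 67 50]
  8. access 76: MISS, evict 79. Cache (old->new): [67 50 76]
  9. access 79: MISS, evict 67. Cache (old->new): [50 76 79]
  10. access 79: HIT. Cache (old->new): [50 76 79]
  11. access 76: HIT. Cache (old->new): [50 76 79]
  12. access 73: MISS, evict 50. Cache (old->new): [76 79 73]
  13. access 79: HIT. Cache (old->new): [76 79 73]
  14. access 73: HIT. Cache (old->new): [76 79 73]
  15. access 4: MISS, evict 76. Cache (old->new): [79 73 4]
  16. access 79: HIT. Cache (old->new): [79 73 4]
  17. access 76: MISS, evict 79. Cache (old->new): [73 4 76]
  18. access 4: HIT. Cache (old->new): [73 4 76]
  19. access 76: HIT. Cache (old->new): [73 4 76]
  20. access 4: HIT. Cache (old->new): [73 4 76]
  21. access 79: MISS, evict 73. Cache (old->new): [4 76 79]
  22. access 67: MISS, evict 4. Cache (old->new): [76 79 67]
  23. access 73: MISS, evict 76. Cache (old->new): [79 67 73]
  24. access 4: MISS, evict 79. Cache (old->new): [67 73 4]
  25. access 76: MISS, evict 67. Cache (old->new): [73 4 76]
  26. access 4: HIT. Cache (old->new): [73 4 76]
  27. access 76: HIT. Cache (old->new): [73 4 76]
  28. access 76: HIT. Cache (old->new): [73 4 76]
  29. access 76: HIT. Cache (old->new): [73 4 76]
  30. access 76: HIT. Cache (old->new): [73 4 76]
  31. access 76: HIT. Cache (old->new): [73 4 76]
  32. access 4: HIT. Cache (old->new): [73 4 76]
  33. access 54: MISS, evict 73. Cache (old->new): [4 76 54]
Total: 19 hits, 14 misses, 11 evictions

Hit rate = 19/33

Answer: 19/33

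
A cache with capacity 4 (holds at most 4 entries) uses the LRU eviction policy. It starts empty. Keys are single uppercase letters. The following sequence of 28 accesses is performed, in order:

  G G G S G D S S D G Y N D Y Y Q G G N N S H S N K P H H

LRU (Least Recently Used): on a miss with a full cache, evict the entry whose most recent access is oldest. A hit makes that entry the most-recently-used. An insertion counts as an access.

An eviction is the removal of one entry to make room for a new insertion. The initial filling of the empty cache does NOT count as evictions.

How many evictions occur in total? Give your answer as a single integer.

LRU simulation (capacity=4):
  1. access G: MISS. Cache (LRU->MRU): [G]
  2. access G: HIT. Cache (LRU->MRU): [G]
  3. access G: HIT. Cache (LRU->MRU): [G]
  4. access S: MISS. Cache (LRU->MRU): [G S]
  5. access G: HIT. Cache (LRU->MRU): [S G]
  6. access D: MISS. Cache (LRU->MRU): [S G D]
  7. access S: HIT. Cache (LRU->MRU): [G D S]
  8. access S: HIT. Cache (LRU->MRU): [G D S]
  9. access D: HIT. Cache (LRU->MRU): [G S D]
  10. access G: HIT. Cache (LRU->MRU): [S D G]
  11. access Y: MISS. Cache (LRU->MRU): [S D G Y]
  12. access N: MISS, evict S. Cache (LRU->MRU): [D G Y N]
  13. access D: HIT. Cache (LRU->MRU): [G Y N D]
  14. access Y: HIT. Cache (LRU->MRU): [G N D Y]
  15. access Y: HIT. Cache (LRU->MRU): [G N D Y]
  16. access Q: MISS, evict G. Cache (LRU->MRU): [N D Y Q]
  17. access G: MISS, evict N. Cache (LRU->MRU): [D Y Q G]
  18. access G: HIT. Cache (LRU->MRU): [D Y Q G]
  19. access N: MISS, evict D. Cache (LRU->MRU): [Y Q G N]
  20. access N: HIT. Cache (LRU->MRU): [Y Q G N]
  21. access S: MISS, evict Y. Cache (LRU->MRU): [Q G N S]
  22. access H: MISS, evict Q. Cache (LRU->MRU): [G N S H]
  23. access S: HIT. Cache (LRU->MRU): [G N H S]
  24. access N: HIT. Cache (LRU->MRU): [G H S N]
  25. access K: MISS, evict G. Cache (LRU->MRU): [H S N K]
  26. access P: MISS, evict H. Cache (LRU->MRU): [S N K P]
  27. access H: MISS, evict S. Cache (LRU->MRU): [N K P H]
  28. access H: HIT. Cache (LRU->MRU): [N K P H]
Total: 15 hits, 13 misses, 9 evictions

Answer: 9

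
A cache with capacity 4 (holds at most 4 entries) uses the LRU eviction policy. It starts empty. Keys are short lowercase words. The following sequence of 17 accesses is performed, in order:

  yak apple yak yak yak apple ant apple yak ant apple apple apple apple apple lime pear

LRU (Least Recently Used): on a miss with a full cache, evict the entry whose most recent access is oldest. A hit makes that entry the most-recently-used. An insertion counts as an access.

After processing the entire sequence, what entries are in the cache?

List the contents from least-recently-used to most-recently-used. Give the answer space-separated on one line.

LRU simulation (capacity=4):
  1. access yak: MISS. Cache (LRU->MRU): [yak]
  2. access apple: MISS. Cache (LRU->MRU): [yak apple]
  3. access yak: HIT. Cache (LRU->MRU): [apple yak]
  4. access yak: HIT. Cache (LRU->MRU): [apple yak]
  5. access yak: HIT. Cache (LRU->MRU): [apple yak]
  6. access apple: HIT. Cache (LRU->MRU): [yak apple]
  7. access ant: MISS. Cache (LRU->MRU): [yak apple ant]
  8. access apple: HIT. Cache (LRU->MRU): [yak ant apple]
  9. access yak: HIT. Cache (LRU->MRU): [ant apple yak]
  10. access ant: HIT. Cache (LRU->MRU): [apple yak ant]
  11. access apple: HIT. Cache (LRU->MRU): [yak ant apple]
  12. access apple: HIT. Cache (LRU->MRU): [yak ant apple]
  13. access apple: HIT. Cache (LRU->MRU): [yak ant apple]
  14. access apple: HIT. Cache (LRU->MRU): [yak ant apple]
  15. access apple: HIT. Cache (LRU->MRU): [yak ant apple]
  16. access lime: MISS. Cache (LRU->MRU): [yak ant apple lime]
  17. access pear: MISS, evict yak. Cache (LRU->MRU): [ant apple lime pear]
Total: 12 hits, 5 misses, 1 evictions

Answer: ant apple lime pear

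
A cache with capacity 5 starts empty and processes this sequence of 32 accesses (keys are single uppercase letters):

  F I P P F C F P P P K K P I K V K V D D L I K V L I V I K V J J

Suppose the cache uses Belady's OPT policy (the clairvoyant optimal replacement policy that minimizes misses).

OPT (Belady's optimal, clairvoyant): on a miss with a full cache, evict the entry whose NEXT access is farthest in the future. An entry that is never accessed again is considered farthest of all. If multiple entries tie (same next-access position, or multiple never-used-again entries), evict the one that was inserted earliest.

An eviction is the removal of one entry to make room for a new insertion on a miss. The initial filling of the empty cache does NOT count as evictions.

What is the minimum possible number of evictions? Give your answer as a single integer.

Answer: 4

Derivation:
OPT (Belady) simulation (capacity=5):
  1. access F: MISS. Cache: [F]
  2. access I: MISS. Cache: [F I]
  3. access P: MISS. Cache: [F I P]
  4. access P: HIT. Next use of P: step 8. Cache: [F I P]
  5. access F: HIT. Next use of F: step 7. Cache: [F I P]
  6. access C: MISS. Cache: [F I P C]
  7. access F: HIT. Next use of F: never. Cache: [F I P C]
  8. access P: HIT. Next use of P: step 9. Cache: [F I P C]
  9. access P: HIT. Next use of P: step 10. Cache: [F I P C]
  10. access P: HIT. Next use of P: step 13. Cache: [F I P C]
  11. access K: MISS. Cache: [F I P C K]
  12. access K: HIT. Next use of K: step 15. Cache: [F I P C K]
  13. access P: HIT. Next use of P: never. Cache: [F I P C K]
  14. access I: HIT. Next use of I: step 22. Cache: [F I P C K]
  15. access K: HIT. Next use of K: step 17. Cache: [F I P C K]
  16. access V: MISS, evict F (next use: never). Cache: [I P C K V]
  17. access K: HIT. Next use of K: step 23. Cache: [I P C K V]
  18. access V: HIT. Next use of V: step 24. Cache: [I P C K V]
  19. access D: MISS, evict P (next use: never). Cache: [I C K V D]
  20. access D: HIT. Next use of D: never. Cache: [I C K V D]
  21. access L: MISS, evict C (next use: never). Cache: [I K V D L]
  22. access I: HIT. Next use of I: step 26. Cache: [I K V D L]
  23. access K: HIT. Next use of K: step 29. Cache: [I K V D L]
  24. access V: HIT. Next use of V: step 27. Cache: [I K V D L]
  25. access L: HIT. Next use of L: never. Cache: [I K V D L]
  26. access I: HIT. Next use of I: step 28. Cache: [I K V D L]
  27. access V: HIT. Next use of V: step 30. Cache: [I K V D L]
  28. access I: HIT. Next use of I: never. Cache: [I K V D L]
  29. access K: HIT. Next use of K: never. Cache: [I K V D L]
  30. access V: HIT. Next use of V: never. Cache: [I K V D L]
  31. access J: MISS, evict I (next use: never). Cache: [K V D L J]
  32. access J: HIT. Next use of J: never. Cache: [K V D L J]
Total: 23 hits, 9 misses, 4 evictions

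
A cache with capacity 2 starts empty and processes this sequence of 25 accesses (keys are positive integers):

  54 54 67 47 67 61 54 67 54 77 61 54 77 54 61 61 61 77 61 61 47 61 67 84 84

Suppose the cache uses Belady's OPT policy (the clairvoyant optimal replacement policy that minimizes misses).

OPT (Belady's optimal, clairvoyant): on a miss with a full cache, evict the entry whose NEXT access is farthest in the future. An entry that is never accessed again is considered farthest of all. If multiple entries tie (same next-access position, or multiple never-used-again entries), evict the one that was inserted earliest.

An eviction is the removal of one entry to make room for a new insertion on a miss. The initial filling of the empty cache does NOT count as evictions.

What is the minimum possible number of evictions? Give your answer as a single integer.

OPT (Belady) simulation (capacity=2):
  1. access 54: MISS. Cache: [54]
  2. access 54: HIT. Next use of 54: step 7. Cache: [54]
  3. access 67: MISS. Cache: [54 67]
  4. access 47: MISS, evict 54 (next use: step 7). Cache: [67 47]
  5. access 67: HIT. Next use of 67: step 8. Cache: [67 47]
  6. access 61: MISS, evict 47 (next use: step 21). Cache: [67 61]
  7. access 54: MISS, evict 61 (next use: step 11). Cache: [67 54]
  8. access 67: HIT. Next use of 67: step 23. Cache: [67 54]
  9. access 54: HIT. Next use of 54: step 12. Cache: [67 54]
  10. access 77: MISS, evict 67 (next use: step 23). Cache: [54 77]
  11. access 61: MISS, evict 77 (next use: step 13). Cache: [54 61]
  12. access 54: HIT. Next use of 54: step 14. Cache: [54 61]
  13. access 77: MISS, evict 61 (next use: step 15). Cache: [54 77]
  14. access 54: HIT. Next use of 54: never. Cache: [54 77]
  15. access 61: MISS, evict 54 (next use: never). Cache: [77 61]
  16. access 61: HIT. Next use of 61: step 17. Cache: [77 61]
  17. access 61: HIT. Next use of 61: step 19. Cache: [77 61]
  18. access 77: HIT. Next use of 77: never. Cache: [77 61]
  19. access 61: HIT. Next use of 61: step 20. Cache: [77 61]
  20. access 61: HIT. Next use of 61: step 22. Cache: [77 61]
  21. access 47: MISS, evict 77 (next use: never). Cache: [61 47]
  22. access 61: HIT. Next use of 61: never. Cache: [61 47]
  23. access 67: MISS, evict 61 (next use: never). Cache: [47 67]
  24. access 84: MISS, evict 47 (next use: never). Cache: [67 84]
  25. access 84: HIT. Next use of 84: never. Cache: [67 84]
Total: 13 hits, 12 misses, 10 evictions

Answer: 10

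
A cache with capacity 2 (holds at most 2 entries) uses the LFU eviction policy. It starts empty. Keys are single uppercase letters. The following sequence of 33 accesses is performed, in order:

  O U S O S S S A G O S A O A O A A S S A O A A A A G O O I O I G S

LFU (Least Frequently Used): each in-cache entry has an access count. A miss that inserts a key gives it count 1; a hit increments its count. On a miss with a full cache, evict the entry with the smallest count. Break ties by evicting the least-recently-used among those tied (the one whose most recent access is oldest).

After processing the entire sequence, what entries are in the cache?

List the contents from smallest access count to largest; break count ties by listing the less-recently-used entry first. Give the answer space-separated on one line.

Answer: G S

Derivation:
LFU simulation (capacity=2):
  1. access O: MISS. Cache: [O(c=1)]
  2. access U: MISS. Cache: [O(c=1) U(c=1)]
  3. access S: MISS, evict O(c=1). Cache: [U(c=1) S(c=1)]
  4. access O: MISS, evict U(c=1). Cache: [S(c=1) O(c=1)]
  5. access S: HIT, count now 2. Cache: [O(c=1) S(c=2)]
  6. access S: HIT, count now 3. Cache: [O(c=1) S(c=3)]
  7. access S: HIT, count now 4. Cache: [O(c=1) S(c=4)]
  8. access A: MISS, evict O(c=1). Cache: [A(c=1) S(c=4)]
  9. access G: MISS, evict A(c=1). Cache: [G(c=1) S(c=4)]
  10. access O: MISS, evict G(c=1). Cache: [O(c=1) S(c=4)]
  11. access S: HIT, count now 5. Cache: [O(c=1) S(c=5)]
  12. access A: MISS, evict O(c=1). Cache: [A(c=1) S(c=5)]
  13. access O: MISS, evict A(c=1). Cache: [O(c=1) S(c=5)]
  14. access A: MISS, evict O(c=1). Cache: [A(c=1) S(c=5)]
  15. access O: MISS, evict A(c=1). Cache: [O(c=1) S(c=5)]
  16. access A: MISS, evict O(c=1). Cache: [A(c=1) S(c=5)]
  17. access A: HIT, count now 2. Cache: [A(c=2) S(c=5)]
  18. access S: HIT, count now 6. Cache: [A(c=2) S(c=6)]
  19. access S: HIT, count now 7. Cache: [A(c=2) S(c=7)]
  20. access A: HIT, count now 3. Cache: [A(c=3) S(c=7)]
  21. access O: MISS, evict A(c=3). Cache: [O(c=1) S(c=7)]
  22. access A: MISS, evict O(c=1). Cache: [A(c=1) S(c=7)]
  23. access A: HIT, count now 2. Cache: [A(c=2) S(c=7)]
  24. access A: HIT, count now 3. Cache: [A(c=3) S(c=7)]
  25. access A: HIT, count now 4. Cache: [A(c=4) S(c=7)]
  26. access G: MISS, evict A(c=4). Cache: [G(c=1) S(c=7)]
  27. access O: MISS, evict G(c=1). Cache: [O(c=1) S(c=7)]
  28. access O: HIT, count now 2. Cache: [O(c=2) S(c=7)]
  29. access I: MISS, evict O(c=2). Cache: [I(c=1) S(c=7)]
  30. access O: MISS, evict I(c=1). Cache: [O(c=1) S(c=7)]
  31. access I: MISS, evict O(c=1). Cache: [I(c=1) S(c=7)]
  32. access G: MISS, evict I(c=1). Cache: [G(c=1) S(c=7)]
  33. access S: HIT, count now 8. Cache: [G(c=1) S(c=8)]
Total: 13 hits, 20 misses, 18 evictions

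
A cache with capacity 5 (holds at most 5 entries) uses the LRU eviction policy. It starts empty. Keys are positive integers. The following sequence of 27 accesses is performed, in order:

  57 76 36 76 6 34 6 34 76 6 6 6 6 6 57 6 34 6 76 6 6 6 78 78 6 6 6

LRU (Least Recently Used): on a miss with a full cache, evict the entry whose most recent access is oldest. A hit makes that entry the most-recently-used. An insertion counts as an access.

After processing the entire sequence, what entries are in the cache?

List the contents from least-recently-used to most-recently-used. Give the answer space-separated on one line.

LRU simulation (capacity=5):
  1. access 57: MISS. Cache (LRU->MRU): [57]
  2. access 76: MISS. Cache (LRU->MRU): [57 76]
  3. access 36: MISS. Cache (LRU->MRU): [57 76 36]
  4. access 76: HIT. Cache (LRU->MRU): [57 36 76]
  5. access 6: MISS. Cache (LRU->MRU): [57 36 76 6]
  6. access 34: MISS. Cache (LRU->MRU): [57 36 76 6 34]
  7. access 6: HIT. Cache (LRU->MRU): [57 36 76 34 6]
  8. access 34: HIT. Cache (LRU->MRU): [57 36 76 6 34]
  9. access 76: HIT. Cache (LRU->MRU): [57 36 6 34 76]
  10. access 6: HIT. Cache (LRU->MRU): [57 36 34 76 6]
  11. access 6: HIT. Cache (LRU->MRU): [57 36 34 76 6]
  12. access 6: HIT. Cache (LRU->MRU): [57 36 34 76 6]
  13. access 6: HIT. Cache (LRU->MRU): [57 36 34 76 6]
  14. access 6: HIT. Cache (LRU->MRU): [57 36 34 76 6]
  15. access 57: HIT. Cache (LRU->MRU): [36 34 76 6 57]
  16. access 6: HIT. Cache (LRU->MRU): [36 34 76 57 6]
  17. access 34: HIT. Cache (LRU->MRU): [36 76 57 6 34]
  18. access 6: HIT. Cache (LRU->MRU): [36 76 57 34 6]
  19. access 76: HIT. Cache (LRU->MRU): [36 57 34 6 76]
  20. access 6: HIT. Cache (LRU->MRU): [36 57 34 76 6]
  21. access 6: HIT. Cache (LRU->MRU): [36 57 34 76 6]
  22. access 6: HIT. Cache (LRU->MRU): [36 57 34 76 6]
  23. access 78: MISS, evict 36. Cache (LRU->MRU): [57 34 76 6 78]
  24. access 78: HIT. Cache (LRU->MRU): [57 34 76 6 78]
  25. access 6: HIT. Cache (LRU->MRU): [57 34 76 78 6]
  26. access 6: HIT. Cache (LRU->MRU): [57 34 76 78 6]
  27. access 6: HIT. Cache (LRU->MRU): [57 34 76 78 6]
Total: 21 hits, 6 misses, 1 evictions

Answer: 57 34 76 78 6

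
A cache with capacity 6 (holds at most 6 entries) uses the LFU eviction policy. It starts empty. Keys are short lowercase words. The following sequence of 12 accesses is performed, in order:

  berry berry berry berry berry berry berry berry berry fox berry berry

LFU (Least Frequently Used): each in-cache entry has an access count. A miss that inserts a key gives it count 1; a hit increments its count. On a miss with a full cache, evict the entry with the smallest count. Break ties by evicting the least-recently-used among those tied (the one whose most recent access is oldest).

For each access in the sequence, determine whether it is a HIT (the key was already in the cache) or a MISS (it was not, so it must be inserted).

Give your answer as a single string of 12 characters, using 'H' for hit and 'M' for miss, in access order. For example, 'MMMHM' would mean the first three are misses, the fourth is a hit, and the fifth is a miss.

Answer: MHHHHHHHHMHH

Derivation:
LFU simulation (capacity=6):
  1. access berry: MISS. Cache: [berry(c=1)]
  2. access berry: HIT, count now 2. Cache: [berry(c=2)]
  3. access berry: HIT, count now 3. Cache: [berry(c=3)]
  4. access berry: HIT, count now 4. Cache: [berry(c=4)]
  5. access berry: HIT, count now 5. Cache: [berry(c=5)]
  6. access berry: HIT, count now 6. Cache: [berry(c=6)]
  7. access berry: HIT, count now 7. Cache: [berry(c=7)]
  8. access berry: HIT, count now 8. Cache: [berry(c=8)]
  9. access berry: HIT, count now 9. Cache: [berry(c=9)]
  10. access fox: MISS. Cache: [fox(c=1) berry(c=9)]
  11. access berry: HIT, count now 10. Cache: [fox(c=1) berry(c=10)]
  12. access berry: HIT, count now 11. Cache: [fox(c=1) berry(c=11)]
Total: 10 hits, 2 misses, 0 evictions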